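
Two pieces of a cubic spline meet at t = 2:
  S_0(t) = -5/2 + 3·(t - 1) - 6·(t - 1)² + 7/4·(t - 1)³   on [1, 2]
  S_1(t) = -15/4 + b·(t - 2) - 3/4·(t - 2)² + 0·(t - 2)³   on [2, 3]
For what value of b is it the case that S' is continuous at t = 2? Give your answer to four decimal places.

-3.7500

S_0'(t) = 3 - 12·(t - 1) + 21/4·(t - 1)², so S_0'(2) = -15/4. On the right, S_1'(2) = b, so b = -15/4.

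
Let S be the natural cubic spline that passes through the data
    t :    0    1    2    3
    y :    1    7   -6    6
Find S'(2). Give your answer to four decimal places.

With σ_i denoting the second derivative at x_i, h_i = 1, 1, 1, and Δ_i = (y_(i+1) − y_i)/h_i = 6, -13, 12:
  1·σ_0 + 4·σ_1 + 1·σ_2 = 6(Δ_1 - Δ_0) = -114
  1·σ_1 + 4·σ_2 + 1·σ_3 = 6(Δ_2 - Δ_1) = 150
Natural end conditions: σ_0 = σ_3 = 0.
Solving the tridiagonal system: σ_0 = 0, σ_1 = -202/5, σ_2 = 238/5, σ_3 = 0.
On [2, 3], S'(t) = b_2 + 2c_2·(t - 2) + 3d_2·(t - 2)² with b_2 = Δ_2 - h_2(2σ_2 + σ_3)/6 = -58/15, c_2 = σ_2/2 = 119/5, d_2 = (σ_3 - σ_2)/(6h_2) = -119/15. So S'(2) = -58/15.

-3.8667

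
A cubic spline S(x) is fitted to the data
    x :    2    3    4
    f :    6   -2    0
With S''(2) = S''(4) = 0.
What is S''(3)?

Let M_i = S''(x_i). Step sizes h_i = 1, 1; slopes of the chords Δ_i = (y_(i+1) - y_i)/h_i = -8, 2.
  1·M_0 + 4·M_1 + 1·M_2 = 6(Δ_1 - Δ_0) = 60
Natural end conditions: M_0 = M_2 = 0.
Solving: M_0 = 0, M_1 = 15, M_2 = 0.

15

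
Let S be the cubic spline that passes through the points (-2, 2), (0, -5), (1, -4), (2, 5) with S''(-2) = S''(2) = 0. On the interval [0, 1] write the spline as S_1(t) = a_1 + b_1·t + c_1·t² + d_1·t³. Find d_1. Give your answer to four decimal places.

1.4565

With M_i denoting the second derivative at x_i, h_i = 2, 1, 1, and Δ_i = (y_(i+1) − y_i)/h_i = -7/2, 1, 9:
  2·M_0 + 6·M_1 + 1·M_2 = 6(Δ_1 - Δ_0) = 27
  1·M_1 + 4·M_2 + 1·M_3 = 6(Δ_2 - Δ_1) = 48
Natural end conditions: M_0 = M_3 = 0.
Forward elimination and back-substitution give M_0 = 0, M_1 = 60/23, M_2 = 261/23, M_3 = 0.
On [0, 1], with S_1(t) = a_1 + b_1·t + c_1·t² + d_1·t³: c_1 = M_1/2 = 30/23, d_1 = (M_2 - M_1)/(6h_1) = 67/46, b_1 = Δ_1 - h_1(2M_1 + M_2)/6 = -81/46.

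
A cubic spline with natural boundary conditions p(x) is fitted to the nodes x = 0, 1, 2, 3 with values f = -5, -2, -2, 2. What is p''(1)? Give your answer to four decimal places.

With M_i denoting the second derivative at x_i, h_i = 1, 1, 1, and Δ_i = (y_(i+1) − y_i)/h_i = 3, 0, 4:
  1·M_0 + 4·M_1 + 1·M_2 = 6(Δ_1 - Δ_0) = -18
  1·M_1 + 4·M_2 + 1·M_3 = 6(Δ_2 - Δ_1) = 24
Natural end conditions: M_0 = M_3 = 0.
Hence M_0 = 0, M_1 = -32/5, M_2 = 38/5, M_3 = 0.

-6.4000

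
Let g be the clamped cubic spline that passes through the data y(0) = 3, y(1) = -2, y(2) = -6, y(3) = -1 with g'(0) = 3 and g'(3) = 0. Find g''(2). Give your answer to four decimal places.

Write σ_i for g''(x_i). With h_i = 1, 1, 1 and divided differences Δ_i = -5, -4, 5, the continuity of g' gives the tridiagonal system
  1·σ_0 + 4·σ_1 + 1·σ_2 = 6(Δ_1 - Δ_0) = 6
  1·σ_1 + 4·σ_2 + 1·σ_3 = 6(Δ_2 - Δ_1) = 54
Clamped end conditions give two more equations: 2h_0·σ_0 + h_0·σ_1 = 6(Δ_0 - g'(0)) = -48 and h_2·σ_2 + 2h_2·σ_3 = 6(g'(3) - Δ_2) = -30.
Solving the tridiagonal system: σ_0 = -128/5, σ_1 = 16/5, σ_2 = 94/5, σ_3 = -122/5.

18.8000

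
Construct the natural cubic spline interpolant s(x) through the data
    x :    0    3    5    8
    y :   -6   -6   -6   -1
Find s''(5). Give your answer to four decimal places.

1.0417

Let m_i = s''(x_i). Step sizes h_i = 3, 2, 3; slopes of the chords Δ_i = (y_(i+1) - y_i)/h_i = 0, 0, 5/3.
  3·m_0 + 10·m_1 + 2·m_2 = 6(Δ_1 - Δ_0) = 0
  2·m_1 + 10·m_2 + 3·m_3 = 6(Δ_2 - Δ_1) = 10
Natural end conditions: m_0 = m_3 = 0.
Solving: m_0 = 0, m_1 = -5/24, m_2 = 25/24, m_3 = 0.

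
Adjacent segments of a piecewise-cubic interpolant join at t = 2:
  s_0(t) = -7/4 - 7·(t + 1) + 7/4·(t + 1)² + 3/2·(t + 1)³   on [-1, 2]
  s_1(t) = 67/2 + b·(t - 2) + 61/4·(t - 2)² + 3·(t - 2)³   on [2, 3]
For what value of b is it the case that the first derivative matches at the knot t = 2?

44

s_0'(t) = -7 + 7/2·(t + 1) + 9/2·(t + 1)², so s_0'(2) = 44. On the right, s_1'(2) = b, so b = 44.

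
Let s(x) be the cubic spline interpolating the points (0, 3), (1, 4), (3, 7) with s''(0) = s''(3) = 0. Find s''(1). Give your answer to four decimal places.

0.5000

Write m_i for s''(x_i). With h_i = 1, 2 and divided differences Δ_i = 1, 3/2, the continuity of s' gives the tridiagonal system
  1·m_0 + 6·m_1 + 2·m_2 = 6(Δ_1 - Δ_0) = 3
Natural end conditions: m_0 = m_2 = 0.
Solving the tridiagonal system: m_0 = 0, m_1 = 1/2, m_2 = 0.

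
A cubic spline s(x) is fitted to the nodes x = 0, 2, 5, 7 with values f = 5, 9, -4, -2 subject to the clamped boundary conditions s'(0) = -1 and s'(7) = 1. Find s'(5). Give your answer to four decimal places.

-1.9792

Let m_i = s''(x_i). Step sizes h_i = 2, 3, 2; slopes of the chords Δ_i = (y_(i+1) - y_i)/h_i = 2, -13/3, 1.
  2·m_0 + 10·m_1 + 3·m_2 = 6(Δ_1 - Δ_0) = -38
  3·m_1 + 10·m_2 + 2·m_3 = 6(Δ_2 - Δ_1) = 32
Clamped end conditions give two more equations: 2h_0·m_0 + h_0·m_1 = 6(Δ_0 - s'(0)) = 18 and h_2·m_2 + 2h_2·m_3 = 6(s'(7) - Δ_2) = 0.
Solving the tridiagonal system: m_0 = 389/48, m_1 = -173/24, m_2 = 143/24, m_3 = -143/48.
On [5, 7], s'(x) = b_2 + 2c_2·(x - 5) + 3d_2·(x - 5)² with b_2 = Δ_2 - h_2(2m_2 + m_3)/6 = -95/48, c_2 = m_2/2 = 143/48, d_2 = (m_3 - m_2)/(6h_2) = -143/192. So s'(5) = -95/48.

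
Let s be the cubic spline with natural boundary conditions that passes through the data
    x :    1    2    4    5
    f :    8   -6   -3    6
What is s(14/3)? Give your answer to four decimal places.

2.8704

Put M_i = s'' at the i-th knot. Here h = (1, 2, 1) and Δ = (-14, 3/2, 9), so the interior equations h_(i-1)·M_(i-1) + 2(h_(i-1)+h_i)·M_i + h_i·M_(i+1) = 6(Δ_i − Δ_(i-1)) read
  1·M_0 + 6·M_1 + 2·M_2 = 6(Δ_1 - Δ_0) = 93
  2·M_1 + 6·M_2 + 1·M_3 = 6(Δ_2 - Δ_1) = 45
Natural end conditions: M_0 = M_3 = 0.
Forward elimination and back-substitution give M_0 = 0, M_1 = 117/8, M_2 = 21/8, M_3 = 0.
On [4, 5], s(x) = -3 + 65/8·(x - 4) + 21/16·(x - 4)² - 7/16·(x - 4)³.
With (x - 4) = 2/3: s(14/3) = 155/54.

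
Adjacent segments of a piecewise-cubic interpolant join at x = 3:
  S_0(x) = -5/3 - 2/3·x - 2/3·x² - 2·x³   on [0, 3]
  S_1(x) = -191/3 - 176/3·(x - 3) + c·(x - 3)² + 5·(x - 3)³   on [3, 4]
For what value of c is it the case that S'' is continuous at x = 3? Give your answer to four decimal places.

-18.6667

S_0''(x) = -4/3 - 12·x, so S_0''(3) = -112/3. On the right, S_1''(3) = 2c, so c = -56/3.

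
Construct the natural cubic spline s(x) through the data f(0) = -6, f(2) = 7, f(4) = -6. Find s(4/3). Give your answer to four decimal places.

Let M_i = s''(x_i). Step sizes h_i = 2, 2; slopes of the chords Δ_i = (y_(i+1) - y_i)/h_i = 13/2, -13/2.
  2·M_0 + 8·M_1 + 2·M_2 = 6(Δ_1 - Δ_0) = -78
Natural end conditions: M_0 = M_2 = 0.
Hence M_0 = 0, M_1 = -39/4, M_2 = 0.
On [0, 2], s(x) = -6 + 39/4·x + 0·x² - 13/16·x³.
With x = 4/3: s(4/3) = 137/27.

5.0741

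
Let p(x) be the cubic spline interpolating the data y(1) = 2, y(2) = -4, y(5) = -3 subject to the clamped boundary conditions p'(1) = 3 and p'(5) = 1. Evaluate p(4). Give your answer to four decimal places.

-5.4537

Let m_i = p''(x_i). Step sizes h_i = 1, 3; slopes of the chords Δ_i = (y_(i+1) - y_i)/h_i = -6, 1/3.
  1·m_0 + 8·m_1 + 3·m_2 = 6(Δ_1 - Δ_0) = 38
Clamped end conditions give two more equations: 2h_0·m_0 + h_0·m_1 = 6(Δ_0 - p'(1)) = -54 and h_1·m_1 + 2h_1·m_2 = 6(p'(5) - Δ_1) = 4.
Solving the tridiagonal system: m_0 = -129/4, m_1 = 21/2, m_2 = -55/12.
On [2, 5], p(x) = -4 - 63/8·(x - 2) + 21/4·(x - 2)² - 181/216·(x - 2)³.
With (x - 2) = 2: p(4) = -589/108.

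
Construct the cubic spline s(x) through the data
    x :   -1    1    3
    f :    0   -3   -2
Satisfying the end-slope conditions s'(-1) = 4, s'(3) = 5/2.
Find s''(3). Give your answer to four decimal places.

1.1250

Write M_i for s''(x_i). With h_i = 2, 2 and divided differences Δ_i = -3/2, 1/2, the continuity of s' gives the tridiagonal system
  2·M_0 + 8·M_1 + 2·M_2 = 6(Δ_1 - Δ_0) = 12
Clamped end conditions give two more equations: 2h_0·M_0 + h_0·M_1 = 6(Δ_0 - s'(-1)) = -33 and h_1·M_1 + 2h_1·M_2 = 6(s'(3) - Δ_1) = 12.
Solving the tridiagonal system: M_0 = -81/8, M_1 = 15/4, M_2 = 9/8.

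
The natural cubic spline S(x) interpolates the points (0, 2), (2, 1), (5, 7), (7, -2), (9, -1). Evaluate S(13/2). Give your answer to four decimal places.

0.0320

Write M_i for S''(x_i). With h_i = 2, 3, 2, 2 and divided differences Δ_i = -1/2, 2, -9/2, 1/2, the continuity of S' gives the tridiagonal system
  2·M_0 + 10·M_1 + 3·M_2 = 6(Δ_1 - Δ_0) = 15
  3·M_1 + 10·M_2 + 2·M_3 = 6(Δ_2 - Δ_1) = -39
  2·M_2 + 8·M_3 + 2·M_4 = 6(Δ_3 - Δ_2) = 30
Natural end conditions: M_0 = M_4 = 0.
Solving: M_0 = 0, M_1 = 141/43, M_2 = -255/43, M_3 = 225/43, M_4 = 0.
On [5, 7], S(x) = 7 - 197/86·(x - 5) - 255/86·(x - 5)² + 40/43·(x - 5)³.
With (x - 5) = 3/2: S(13/2) = 11/344.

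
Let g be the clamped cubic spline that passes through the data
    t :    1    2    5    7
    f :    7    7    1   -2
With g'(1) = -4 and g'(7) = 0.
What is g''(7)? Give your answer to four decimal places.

1.7308

Let M_i = g''(x_i). Step sizes h_i = 1, 3, 2; slopes of the chords Δ_i = (y_(i+1) - y_i)/h_i = 0, -2, -3/2.
  1·M_0 + 8·M_1 + 3·M_2 = 6(Δ_1 - Δ_0) = -12
  3·M_1 + 10·M_2 + 2·M_3 = 6(Δ_2 - Δ_1) = 3
Clamped end conditions give two more equations: 2h_0·M_0 + h_0·M_1 = 6(Δ_0 - g'(1)) = 24 and h_2·M_2 + 2h_2·M_3 = 6(g'(7) - Δ_2) = 9.
Forward elimination and back-substitution give M_0 = 359/26, M_1 = -47/13, M_2 = 27/26, M_3 = 45/26.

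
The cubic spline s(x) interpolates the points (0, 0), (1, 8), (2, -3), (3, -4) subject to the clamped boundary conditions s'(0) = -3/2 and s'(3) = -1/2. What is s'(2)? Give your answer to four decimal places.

-8.9667

Let M_i = s''(x_i). Step sizes h_i = 1, 1, 1; slopes of the chords Δ_i = (y_(i+1) - y_i)/h_i = 8, -11, -1.
  1·M_0 + 4·M_1 + 1·M_2 = 6(Δ_1 - Δ_0) = -114
  1·M_1 + 4·M_2 + 1·M_3 = 6(Δ_2 - Δ_1) = 60
Clamped end conditions give two more equations: 2h_0·M_0 + h_0·M_1 = 6(Δ_0 - s'(0)) = 57 and h_2·M_2 + 2h_2·M_3 = 6(s'(3) - Δ_2) = 3.
Solving: M_0 = 799/15, M_1 = -743/15, M_2 = 463/15, M_3 = -209/15.
On [2, 3], s'(x) = b_2 + 2c_2·(x - 2) + 3d_2·(x - 2)² with b_2 = Δ_2 - h_2(2M_2 + M_3)/6 = -269/30, c_2 = M_2/2 = 463/30, d_2 = (M_3 - M_2)/(6h_2) = -112/15. So s'(2) = -269/30.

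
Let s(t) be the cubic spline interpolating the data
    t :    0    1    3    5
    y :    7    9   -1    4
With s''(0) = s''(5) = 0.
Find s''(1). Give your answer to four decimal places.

With σ_i denoting the second derivative at x_i, h_i = 1, 2, 2, and Δ_i = (y_(i+1) − y_i)/h_i = 2, -5, 5/2:
  1·σ_0 + 6·σ_1 + 2·σ_2 = 6(Δ_1 - Δ_0) = -42
  2·σ_1 + 8·σ_2 + 2·σ_3 = 6(Δ_2 - Δ_1) = 45
Natural end conditions: σ_0 = σ_3 = 0.
Solving the tridiagonal system: σ_0 = 0, σ_1 = -213/22, σ_2 = 177/22, σ_3 = 0.

-9.6818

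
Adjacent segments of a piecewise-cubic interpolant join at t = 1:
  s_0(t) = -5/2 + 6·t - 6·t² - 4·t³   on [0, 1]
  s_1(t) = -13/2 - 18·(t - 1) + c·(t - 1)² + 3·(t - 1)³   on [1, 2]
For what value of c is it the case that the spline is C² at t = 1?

s_0''(t) = -12 - 24·t, so s_0''(1) = -36. On the right, s_1''(1) = 2c, so c = -18.

-18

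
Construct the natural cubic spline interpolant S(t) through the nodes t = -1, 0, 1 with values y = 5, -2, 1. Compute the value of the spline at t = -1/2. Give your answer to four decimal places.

Let m_i = S''(x_i). Step sizes h_i = 1, 1; slopes of the chords Δ_i = (y_(i+1) - y_i)/h_i = -7, 3.
  1·m_0 + 4·m_1 + 1·m_2 = 6(Δ_1 - Δ_0) = 60
Natural end conditions: m_0 = m_2 = 0.
Forward elimination and back-substitution give m_0 = 0, m_1 = 15, m_2 = 0.
On [-1, 0], S(t) = 5 - 19/2·(t + 1) + 0·(t + 1)² + 5/2·(t + 1)³.
With (t + 1) = 1/2: S(-1/2) = 9/16.

0.5625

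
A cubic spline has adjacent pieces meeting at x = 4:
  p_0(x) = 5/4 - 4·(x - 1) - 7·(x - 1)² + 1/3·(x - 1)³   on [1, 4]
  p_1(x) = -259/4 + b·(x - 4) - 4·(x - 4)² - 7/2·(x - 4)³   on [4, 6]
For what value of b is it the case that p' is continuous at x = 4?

p_0'(x) = -4 - 14·(x - 1) + 1·(x - 1)², so p_0'(4) = -37. On the right, p_1'(4) = b, so b = -37.

-37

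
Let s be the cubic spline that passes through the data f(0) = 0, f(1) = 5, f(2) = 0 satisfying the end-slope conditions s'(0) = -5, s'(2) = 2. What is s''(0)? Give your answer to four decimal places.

48.5000

Put M_i = s'' at the i-th knot. Here h = (1, 1) and Δ = (5, -5), so the interior equations h_(i-1)·M_(i-1) + 2(h_(i-1)+h_i)·M_i + h_i·M_(i+1) = 6(Δ_i − Δ_(i-1)) read
  1·M_0 + 4·M_1 + 1·M_2 = 6(Δ_1 - Δ_0) = -60
Clamped end conditions give two more equations: 2h_0·M_0 + h_0·M_1 = 6(Δ_0 - s'(0)) = 60 and h_1·M_1 + 2h_1·M_2 = 6(s'(2) - Δ_1) = 42.
Solving: M_0 = 97/2, M_1 = -37, M_2 = 79/2.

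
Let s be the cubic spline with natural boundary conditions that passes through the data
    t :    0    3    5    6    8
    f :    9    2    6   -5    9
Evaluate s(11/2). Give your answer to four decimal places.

With σ_i denoting the second derivative at x_i, h_i = 3, 2, 1, 2, and Δ_i = (y_(i+1) − y_i)/h_i = -7/3, 2, -11, 7:
  3·σ_0 + 10·σ_1 + 2·σ_2 = 6(Δ_1 - Δ_0) = 26
  2·σ_1 + 6·σ_2 + 1·σ_3 = 6(Δ_2 - Δ_1) = -78
  1·σ_2 + 6·σ_3 + 2·σ_4 = 6(Δ_3 - Δ_2) = 108
Natural end conditions: σ_0 = σ_4 = 0.
Hence σ_0 = 0, σ_1 = 1031/163, σ_2 = -3036/163, σ_3 = 3440/163, σ_4 = 0.
On [5, 6], s(t) = 6 - 4063/489·(t - 5) - 1518/163·(t - 5)² + 3238/489·(t - 5)³.
With (t - 5) = 1/2: s(11/2) = 225/652.

0.3451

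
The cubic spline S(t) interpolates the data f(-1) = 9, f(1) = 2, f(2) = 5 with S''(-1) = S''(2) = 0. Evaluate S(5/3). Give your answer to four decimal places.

3.6790

With M_i denoting the second derivative at x_i, h_i = 2, 1, and Δ_i = (y_(i+1) − y_i)/h_i = -7/2, 3:
  2·M_0 + 6·M_1 + 1·M_2 = 6(Δ_1 - Δ_0) = 39
Natural end conditions: M_0 = M_2 = 0.
Solving the tridiagonal system: M_0 = 0, M_1 = 13/2, M_2 = 0.
On [1, 2], S(t) = 2 + 5/6·(t - 1) + 13/4·(t - 1)² - 13/12·(t - 1)³.
With (t - 1) = 2/3: S(5/3) = 298/81.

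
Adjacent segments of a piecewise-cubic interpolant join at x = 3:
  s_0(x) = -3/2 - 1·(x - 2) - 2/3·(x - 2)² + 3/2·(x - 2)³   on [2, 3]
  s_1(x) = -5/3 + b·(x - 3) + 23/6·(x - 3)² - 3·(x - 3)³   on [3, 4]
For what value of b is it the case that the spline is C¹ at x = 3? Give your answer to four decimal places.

s_0'(x) = -1 - 4/3·(x - 2) + 9/2·(x - 2)², so s_0'(3) = 13/6. On the right, s_1'(3) = b, so b = 13/6.

2.1667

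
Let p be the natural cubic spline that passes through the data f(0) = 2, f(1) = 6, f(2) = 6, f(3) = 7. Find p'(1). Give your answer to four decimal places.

1.7333

Write m_i for p''(x_i). With h_i = 1, 1, 1 and divided differences Δ_i = 4, 0, 1, the continuity of p' gives the tridiagonal system
  1·m_0 + 4·m_1 + 1·m_2 = 6(Δ_1 - Δ_0) = -24
  1·m_1 + 4·m_2 + 1·m_3 = 6(Δ_2 - Δ_1) = 6
Natural end conditions: m_0 = m_3 = 0.
Solving: m_0 = 0, m_1 = -34/5, m_2 = 16/5, m_3 = 0.
On [1, 2], p'(t) = b_1 + 2c_1·(t - 1) + 3d_1·(t - 1)² with b_1 = Δ_1 - h_1(2m_1 + m_2)/6 = 26/15, c_1 = m_1/2 = -17/5, d_1 = (m_2 - m_1)/(6h_1) = 5/3. So p'(1) = 26/15.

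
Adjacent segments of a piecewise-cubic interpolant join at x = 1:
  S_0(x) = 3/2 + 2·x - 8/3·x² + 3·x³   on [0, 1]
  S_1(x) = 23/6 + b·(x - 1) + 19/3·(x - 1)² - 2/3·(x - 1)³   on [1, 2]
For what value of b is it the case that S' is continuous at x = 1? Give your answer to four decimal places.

S_0'(x) = 2 - 16/3·x + 9·x², so S_0'(1) = 17/3. On the right, S_1'(1) = b, so b = 17/3.

5.6667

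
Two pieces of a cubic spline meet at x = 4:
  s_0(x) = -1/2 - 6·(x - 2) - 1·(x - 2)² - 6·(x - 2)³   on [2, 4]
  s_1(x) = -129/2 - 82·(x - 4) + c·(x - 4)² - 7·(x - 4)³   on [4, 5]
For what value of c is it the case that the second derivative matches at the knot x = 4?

s_0''(x) = -2 - 36·(x - 2), so s_0''(4) = -74. On the right, s_1''(4) = 2c, so c = -37.

-37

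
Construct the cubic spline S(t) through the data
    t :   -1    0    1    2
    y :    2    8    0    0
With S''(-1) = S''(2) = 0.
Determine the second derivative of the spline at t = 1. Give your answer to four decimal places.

Put m_i = S'' at the i-th knot. Here h = (1, 1, 1) and Δ = (6, -8, 0), so the interior equations h_(i-1)·m_(i-1) + 2(h_(i-1)+h_i)·m_i + h_i·m_(i+1) = 6(Δ_i − Δ_(i-1)) read
  1·m_0 + 4·m_1 + 1·m_2 = 6(Δ_1 - Δ_0) = -84
  1·m_1 + 4·m_2 + 1·m_3 = 6(Δ_2 - Δ_1) = 48
Natural end conditions: m_0 = m_3 = 0.
Hence m_0 = 0, m_1 = -128/5, m_2 = 92/5, m_3 = 0.

18.4000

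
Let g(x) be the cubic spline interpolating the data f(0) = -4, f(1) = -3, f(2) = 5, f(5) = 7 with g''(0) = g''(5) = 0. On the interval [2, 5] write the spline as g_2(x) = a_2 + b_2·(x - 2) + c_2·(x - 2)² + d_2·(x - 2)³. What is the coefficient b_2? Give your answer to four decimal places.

7.6989

With M_i denoting the second derivative at x_i, h_i = 1, 1, 3, and Δ_i = (y_(i+1) − y_i)/h_i = 1, 8, 2/3:
  1·M_0 + 4·M_1 + 1·M_2 = 6(Δ_1 - Δ_0) = 42
  1·M_1 + 8·M_2 + 3·M_3 = 6(Δ_2 - Δ_1) = -44
Natural end conditions: M_0 = M_3 = 0.
Solving the tridiagonal system: M_0 = 0, M_1 = 380/31, M_2 = -218/31, M_3 = 0.
On [2, 5], with g_2(x) = a_2 + b_2·(x - 2) + c_2·(x - 2)² + d_2·(x - 2)³: c_2 = M_2/2 = -109/31, d_2 = (M_3 - M_2)/(6h_2) = 109/279, b_2 = Δ_2 - h_2(2M_2 + M_3)/6 = 716/93.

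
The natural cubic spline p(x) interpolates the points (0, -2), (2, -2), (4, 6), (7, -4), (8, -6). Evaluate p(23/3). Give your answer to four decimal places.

Let m_i = p''(x_i). Step sizes h_i = 2, 2, 3, 1; slopes of the chords Δ_i = (y_(i+1) - y_i)/h_i = 0, 4, -10/3, -2.
  2·m_0 + 8·m_1 + 2·m_2 = 6(Δ_1 - Δ_0) = 24
  2·m_1 + 10·m_2 + 3·m_3 = 6(Δ_2 - Δ_1) = -44
  3·m_2 + 8·m_3 + 1·m_4 = 6(Δ_3 - Δ_2) = 8
Natural end conditions: m_0 = m_4 = 0.
Solving the tridiagonal system: m_0 = 0, m_1 = 307/67, m_2 = -424/67, m_3 = 226/67, m_4 = 0.
On [7, 8], p(x) = -4 - 628/201·(x - 7) + 113/67·(x - 7)² - 113/201·(x - 7)³.
With (x - 7) = 2/3: p(23/3) = -29848/5427.

-5.4999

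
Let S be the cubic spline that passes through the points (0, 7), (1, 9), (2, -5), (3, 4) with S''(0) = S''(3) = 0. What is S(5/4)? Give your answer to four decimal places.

Let σ_i = S''(x_i). Step sizes h_i = 1, 1, 1; slopes of the chords Δ_i = (y_(i+1) - y_i)/h_i = 2, -14, 9.
  1·σ_0 + 4·σ_1 + 1·σ_2 = 6(Δ_1 - Δ_0) = -96
  1·σ_1 + 4·σ_2 + 1·σ_3 = 6(Δ_2 - Δ_1) = 138
Natural end conditions: σ_0 = σ_3 = 0.
Solving: σ_0 = 0, σ_1 = -174/5, σ_2 = 216/5, σ_3 = 0.
On [1, 2], S(t) = 9 - 48/5·(t - 1) - 87/5·(t - 1)² + 13·(t - 1)³.
With (t - 1) = 1/4: S(5/4) = 1829/320.

5.7156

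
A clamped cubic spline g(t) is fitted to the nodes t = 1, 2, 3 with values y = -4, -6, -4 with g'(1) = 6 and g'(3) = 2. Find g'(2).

-2

With σ_i denoting the second derivative at x_i, h_i = 1, 1, and Δ_i = (y_(i+1) − y_i)/h_i = -2, 2:
  1·σ_0 + 4·σ_1 + 1·σ_2 = 6(Δ_1 - Δ_0) = 24
Clamped end conditions give two more equations: 2h_0·σ_0 + h_0·σ_1 = 6(Δ_0 - g'(1)) = -48 and h_1·σ_1 + 2h_1·σ_2 = 6(g'(3) - Δ_1) = 0.
Hence σ_0 = -32, σ_1 = 16, σ_2 = -8.
On [2, 3], g'(t) = b_1 + 2c_1·(t - 2) + 3d_1·(t - 2)² with b_1 = Δ_1 - h_1(2σ_1 + σ_2)/6 = -2, c_1 = σ_1/2 = 8, d_1 = (σ_2 - σ_1)/(6h_1) = -4. So g'(2) = -2.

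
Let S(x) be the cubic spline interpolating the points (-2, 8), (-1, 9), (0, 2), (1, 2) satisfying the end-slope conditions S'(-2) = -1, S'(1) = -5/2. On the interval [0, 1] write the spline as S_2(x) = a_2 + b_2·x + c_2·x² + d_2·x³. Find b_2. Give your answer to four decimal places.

Write M_i for S''(x_i). With h_i = 1, 1, 1 and divided differences Δ_i = 1, -7, 0, the continuity of S' gives the tridiagonal system
  1·M_0 + 4·M_1 + 1·M_2 = 6(Δ_1 - Δ_0) = -48
  1·M_1 + 4·M_2 + 1·M_3 = 6(Δ_2 - Δ_1) = 42
Clamped end conditions give two more equations: 2h_0·M_0 + h_0·M_1 = 6(Δ_0 - S'(-2)) = 12 and h_2·M_2 + 2h_2·M_3 = 6(S'(1) - Δ_2) = -15.
Forward elimination and back-substitution give M_0 = 83/5, M_1 = -106/5, M_2 = 101/5, M_3 = -88/5.
On [0, 1], with S_2(x) = a_2 + b_2·x + c_2·x² + d_2·x³: c_2 = M_2/2 = 101/10, d_2 = (M_3 - M_2)/(6h_2) = -63/10, b_2 = Δ_2 - h_2(2M_2 + M_3)/6 = -19/5.

-3.8000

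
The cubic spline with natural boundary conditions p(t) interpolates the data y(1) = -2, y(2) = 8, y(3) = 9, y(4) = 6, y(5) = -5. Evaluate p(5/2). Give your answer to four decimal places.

Write M_i for p''(x_i). With h_i = 1, 1, 1, 1 and divided differences Δ_i = 10, 1, -3, -11, the continuity of p' gives the tridiagonal system
  1·M_0 + 4·M_1 + 1·M_2 = 6(Δ_1 - Δ_0) = -54
  1·M_1 + 4·M_2 + 1·M_3 = 6(Δ_2 - Δ_1) = -24
  1·M_2 + 4·M_3 + 1·M_4 = 6(Δ_3 - Δ_2) = -48
Natural end conditions: M_0 = M_4 = 0.
Solving: M_0 = 0, M_1 = -381/28, M_2 = 3/7, M_3 = -339/28, M_4 = 0.
On [2, 3], p(t) = 8 + 153/28·(t - 2) - 381/56·(t - 2)² + 131/56·(t - 2)³.
With (t - 2) = 1/2: p(5/2) = 4177/448.

9.3237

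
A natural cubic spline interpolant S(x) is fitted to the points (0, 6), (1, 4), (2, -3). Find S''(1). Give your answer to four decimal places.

Write M_i for S''(x_i). With h_i = 1, 1 and divided differences Δ_i = -2, -7, the continuity of S' gives the tridiagonal system
  1·M_0 + 4·M_1 + 1·M_2 = 6(Δ_1 - Δ_0) = -30
Natural end conditions: M_0 = M_2 = 0.
Hence M_0 = 0, M_1 = -15/2, M_2 = 0.

-7.5000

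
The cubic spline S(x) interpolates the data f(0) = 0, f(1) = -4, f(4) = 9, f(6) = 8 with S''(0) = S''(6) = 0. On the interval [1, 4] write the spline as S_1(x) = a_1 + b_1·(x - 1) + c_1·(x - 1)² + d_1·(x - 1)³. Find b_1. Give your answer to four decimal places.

-1.2441

Write M_i for S''(x_i). With h_i = 1, 3, 2 and divided differences Δ_i = -4, 13/3, -1/2, the continuity of S' gives the tridiagonal system
  1·M_0 + 8·M_1 + 3·M_2 = 6(Δ_1 - Δ_0) = 50
  3·M_1 + 10·M_2 + 2·M_3 = 6(Δ_2 - Δ_1) = -29
Natural end conditions: M_0 = M_3 = 0.
Hence M_0 = 0, M_1 = 587/71, M_2 = -382/71, M_3 = 0.
On [1, 4], with S_1(x) = a_1 + b_1·(x - 1) + c_1·(x - 1)² + d_1·(x - 1)³: c_1 = M_1/2 = 587/142, d_1 = (M_2 - M_1)/(6h_1) = -323/426, b_1 = Δ_1 - h_1(2M_1 + M_2)/6 = -265/213.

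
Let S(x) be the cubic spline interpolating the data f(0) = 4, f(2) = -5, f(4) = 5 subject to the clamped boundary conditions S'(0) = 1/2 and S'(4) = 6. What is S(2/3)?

Let M_i = S''(x_i). Step sizes h_i = 2, 2; slopes of the chords Δ_i = (y_(i+1) - y_i)/h_i = -9/2, 5.
  2·M_0 + 8·M_1 + 2·M_2 = 6(Δ_1 - Δ_0) = 57
Clamped end conditions give two more equations: 2h_0·M_0 + h_0·M_1 = 6(Δ_0 - S'(0)) = -30 and h_1·M_1 + 2h_1·M_2 = 6(S'(4) - Δ_1) = 6.
Solving: M_0 = -53/4, M_1 = 23/2, M_2 = -17/4.
On [0, 2], S(x) = 4 + 1/2·x - 53/8·x² + 33/16·x³.
With x = 2/3: S(2/3) = 2.

2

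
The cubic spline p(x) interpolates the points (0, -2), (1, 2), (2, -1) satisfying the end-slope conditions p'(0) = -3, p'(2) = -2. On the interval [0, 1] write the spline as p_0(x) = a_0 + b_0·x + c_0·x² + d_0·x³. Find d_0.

-9

With M_i denoting the second derivative at x_i, h_i = 1, 1, and Δ_i = (y_(i+1) − y_i)/h_i = 4, -3:
  1·M_0 + 4·M_1 + 1·M_2 = 6(Δ_1 - Δ_0) = -42
Clamped end conditions give two more equations: 2h_0·M_0 + h_0·M_1 = 6(Δ_0 - p'(0)) = 42 and h_1·M_1 + 2h_1·M_2 = 6(p'(2) - Δ_1) = 6.
Hence M_0 = 32, M_1 = -22, M_2 = 14.
On [0, 1], with p_0(x) = a_0 + b_0·x + c_0·x² + d_0·x³: c_0 = M_0/2 = 16, d_0 = (M_1 - M_0)/(6h_0) = -9, b_0 = Δ_0 - h_0(2M_0 + M_1)/6 = -3.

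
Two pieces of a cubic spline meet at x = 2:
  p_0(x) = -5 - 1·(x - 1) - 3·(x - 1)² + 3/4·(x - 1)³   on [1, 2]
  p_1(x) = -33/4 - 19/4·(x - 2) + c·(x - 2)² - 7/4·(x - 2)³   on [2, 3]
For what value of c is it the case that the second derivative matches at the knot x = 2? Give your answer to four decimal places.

p_0''(x) = -6 + 9/2·(x - 1), so p_0''(2) = -3/2. On the right, p_1''(2) = 2c, so c = -3/4.

-0.7500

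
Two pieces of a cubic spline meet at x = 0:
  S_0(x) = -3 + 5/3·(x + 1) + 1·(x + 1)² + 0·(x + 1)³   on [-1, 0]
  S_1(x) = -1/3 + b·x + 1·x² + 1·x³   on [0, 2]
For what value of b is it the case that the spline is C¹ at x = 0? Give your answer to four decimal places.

3.6667

S_0'(x) = 5/3 + 2·(x + 1) + 0·(x + 1)², so S_0'(0) = 11/3. On the right, S_1'(0) = b, so b = 11/3.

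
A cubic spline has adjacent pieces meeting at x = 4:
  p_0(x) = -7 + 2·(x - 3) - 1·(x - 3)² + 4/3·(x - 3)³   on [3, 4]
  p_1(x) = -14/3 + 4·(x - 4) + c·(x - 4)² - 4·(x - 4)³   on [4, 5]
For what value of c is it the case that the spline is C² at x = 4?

3

p_0''(x) = -2 + 8·(x - 3), so p_0''(4) = 6. On the right, p_1''(4) = 2c, so c = 3.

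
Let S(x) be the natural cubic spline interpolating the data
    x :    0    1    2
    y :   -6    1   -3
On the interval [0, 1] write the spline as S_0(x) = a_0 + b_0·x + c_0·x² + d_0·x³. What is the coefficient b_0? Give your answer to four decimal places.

9.7500

Let M_i = S''(x_i). Step sizes h_i = 1, 1; slopes of the chords Δ_i = (y_(i+1) - y_i)/h_i = 7, -4.
  1·M_0 + 4·M_1 + 1·M_2 = 6(Δ_1 - Δ_0) = -66
Natural end conditions: M_0 = M_2 = 0.
Solving the tridiagonal system: M_0 = 0, M_1 = -33/2, M_2 = 0.
On [0, 1], with S_0(x) = a_0 + b_0·x + c_0·x² + d_0·x³: c_0 = M_0/2 = 0, d_0 = (M_1 - M_0)/(6h_0) = -11/4, b_0 = Δ_0 - h_0(2M_0 + M_1)/6 = 39/4.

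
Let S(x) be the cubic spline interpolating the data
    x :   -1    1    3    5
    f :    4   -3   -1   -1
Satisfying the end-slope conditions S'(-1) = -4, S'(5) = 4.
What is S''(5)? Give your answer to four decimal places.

7.9667

Put M_i = S'' at the i-th knot. Here h = (2, 2, 2) and Δ = (-7/2, 1, 0), so the interior equations h_(i-1)·M_(i-1) + 2(h_(i-1)+h_i)·M_i + h_i·M_(i+1) = 6(Δ_i − Δ_(i-1)) read
  2·M_0 + 8·M_1 + 2·M_2 = 6(Δ_1 - Δ_0) = 27
  2·M_1 + 8·M_2 + 2·M_3 = 6(Δ_2 - Δ_1) = -6
Clamped end conditions give two more equations: 2h_0·M_0 + h_0·M_1 = 6(Δ_0 - S'(-1)) = 3 and h_2·M_2 + 2h_2·M_3 = 6(S'(5) - Δ_2) = 24.
Solving the tridiagonal system: M_0 = -49/30, M_1 = 143/30, M_2 = -59/15, M_3 = 239/30.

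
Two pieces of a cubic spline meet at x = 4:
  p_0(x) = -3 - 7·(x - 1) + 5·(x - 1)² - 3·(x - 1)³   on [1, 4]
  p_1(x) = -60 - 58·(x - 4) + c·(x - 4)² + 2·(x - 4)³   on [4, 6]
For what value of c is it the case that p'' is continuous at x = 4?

p_0''(x) = 10 - 18·(x - 1), so p_0''(4) = -44. On the right, p_1''(4) = 2c, so c = -22.

-22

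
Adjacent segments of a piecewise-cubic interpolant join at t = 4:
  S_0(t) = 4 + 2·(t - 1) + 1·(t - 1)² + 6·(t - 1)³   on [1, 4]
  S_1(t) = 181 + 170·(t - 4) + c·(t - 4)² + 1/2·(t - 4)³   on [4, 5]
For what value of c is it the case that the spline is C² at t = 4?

55

S_0''(t) = 2 + 36·(t - 1), so S_0''(4) = 110. On the right, S_1''(4) = 2c, so c = 55.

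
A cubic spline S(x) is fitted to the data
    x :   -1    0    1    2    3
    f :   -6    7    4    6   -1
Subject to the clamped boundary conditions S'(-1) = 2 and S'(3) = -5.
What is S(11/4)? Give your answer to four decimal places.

0.7048

With m_i denoting the second derivative at x_i, h_i = 1, 1, 1, 1, and Δ_i = (y_(i+1) − y_i)/h_i = 13, -3, 2, -7:
  1·m_0 + 4·m_1 + 1·m_2 = 6(Δ_1 - Δ_0) = -96
  1·m_1 + 4·m_2 + 1·m_3 = 6(Δ_2 - Δ_1) = 30
  1·m_2 + 4·m_3 + 1·m_4 = 6(Δ_3 - Δ_2) = -54
Clamped end conditions give two more equations: 2h_0·m_0 + h_0·m_1 = 6(Δ_0 - S'(-1)) = 66 and h_3·m_3 + 2h_3·m_4 = 6(S'(3) - Δ_3) = 12.
Hence m_0 = 769/14, m_1 = -307/7, m_2 = 49/2, m_3 = -169/7, m_4 = 253/14.
On [2, 3], S(x) = 6 - 55/28·(x - 2) - 169/14·(x - 2)² + 197/28·(x - 2)³.
With (x - 2) = 3/4: S(11/4) = 1263/1792.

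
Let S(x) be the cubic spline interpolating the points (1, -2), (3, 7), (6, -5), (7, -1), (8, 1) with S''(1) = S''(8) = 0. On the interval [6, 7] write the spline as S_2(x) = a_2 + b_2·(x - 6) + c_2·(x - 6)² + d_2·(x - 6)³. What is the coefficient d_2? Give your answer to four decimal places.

Write M_i for S''(x_i). With h_i = 2, 3, 1, 1 and divided differences Δ_i = 9/2, -4, 4, 2, the continuity of S' gives the tridiagonal system
  2·M_0 + 10·M_1 + 3·M_2 = 6(Δ_1 - Δ_0) = -51
  3·M_1 + 8·M_2 + 1·M_3 = 6(Δ_2 - Δ_1) = 48
  1·M_2 + 4·M_3 + 1·M_4 = 6(Δ_3 - Δ_2) = -12
Natural end conditions: M_0 = M_4 = 0.
Hence M_0 = 0, M_1 = -2193/274, M_2 = 1326/137, M_3 = -1485/274, M_4 = 0.
On [6, 7], with S_2(x) = a_2 + b_2·(x - 6) + c_2·(x - 6)² + d_2·(x - 6)³: c_2 = M_2/2 = 663/137, d_2 = (M_3 - M_2)/(6h_2) = -1379/548, b_2 = Δ_2 - h_2(2M_2 + M_3)/6 = 919/548.

-2.5164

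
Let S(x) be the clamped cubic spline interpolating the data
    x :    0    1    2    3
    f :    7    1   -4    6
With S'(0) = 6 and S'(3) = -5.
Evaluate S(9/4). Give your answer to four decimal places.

-1.0875

Put M_i = S'' at the i-th knot. Here h = (1, 1, 1) and Δ = (-6, -5, 10), so the interior equations h_(i-1)·M_(i-1) + 2(h_(i-1)+h_i)·M_i + h_i·M_(i+1) = 6(Δ_i − Δ_(i-1)) read
  1·M_0 + 4·M_1 + 1·M_2 = 6(Δ_1 - Δ_0) = 6
  1·M_1 + 4·M_2 + 1·M_3 = 6(Δ_2 - Δ_1) = 90
Clamped end conditions give two more equations: 2h_0·M_0 + h_0·M_1 = 6(Δ_0 - S'(0)) = -72 and h_2·M_2 + 2h_2·M_3 = 6(S'(3) - Δ_2) = -90.
Solving: M_0 = -548/15, M_1 = 16/15, M_2 = 574/15, M_3 = -962/15.
On [2, 3], S(x) = -4 + 119/15·(x - 2) + 287/15·(x - 2)² - 256/15·(x - 2)³.
With (x - 2) = 1/4: S(9/4) = -87/80.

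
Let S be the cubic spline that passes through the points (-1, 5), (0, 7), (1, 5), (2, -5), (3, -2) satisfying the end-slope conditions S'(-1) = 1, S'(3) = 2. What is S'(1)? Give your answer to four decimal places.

Let M_i = S''(x_i). Step sizes h_i = 1, 1, 1, 1; slopes of the chords Δ_i = (y_(i+1) - y_i)/h_i = 2, -2, -10, 3.
  1·M_0 + 4·M_1 + 1·M_2 = 6(Δ_1 - Δ_0) = -24
  1·M_1 + 4·M_2 + 1·M_3 = 6(Δ_2 - Δ_1) = -48
  1·M_2 + 4·M_3 + 1·M_4 = 6(Δ_3 - Δ_2) = 78
Clamped end conditions give two more equations: 2h_0·M_0 + h_0·M_1 = 6(Δ_0 - S'(-1)) = 6 and h_3·M_3 + 2h_3·M_4 = 6(S'(3) - Δ_3) = -6.
Forward elimination and back-substitution give M_0 = 59/14, M_1 = -17/7, M_2 = -37/2, M_3 = 199/7, M_4 = -241/14.
On [1, 2], S'(x) = b_2 + 2c_2·(x - 1) + 3d_2·(x - 1)² with b_2 = Δ_2 - h_2(2M_2 + M_3)/6 = -60/7, c_2 = M_2/2 = -37/4, d_2 = (M_3 - M_2)/(6h_2) = 219/28. So S'(1) = -60/7.

-8.5714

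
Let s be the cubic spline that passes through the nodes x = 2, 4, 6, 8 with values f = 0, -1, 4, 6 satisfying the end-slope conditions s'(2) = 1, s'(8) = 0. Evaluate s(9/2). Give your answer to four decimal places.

-0.2719

With M_i denoting the second derivative at x_i, h_i = 2, 2, 2, and Δ_i = (y_(i+1) − y_i)/h_i = -1/2, 5/2, 1:
  2·M_0 + 8·M_1 + 2·M_2 = 6(Δ_1 - Δ_0) = 18
  2·M_1 + 8·M_2 + 2·M_3 = 6(Δ_2 - Δ_1) = -9
Clamped end conditions give two more equations: 2h_0·M_0 + h_0·M_1 = 6(Δ_0 - s'(2)) = -9 and h_2·M_2 + 2h_2·M_3 = 6(s'(8) - Δ_2) = -6.
Forward elimination and back-substitution give M_0 = -62/15, M_1 = 113/30, M_2 = -29/15, M_3 = -8/15.
On [4, 6], s(x) = -1 + 19/30·(x - 4) + 113/60·(x - 4)² - 19/40·(x - 4)³.
With (x - 4) = 1/2: s(9/2) = -87/320.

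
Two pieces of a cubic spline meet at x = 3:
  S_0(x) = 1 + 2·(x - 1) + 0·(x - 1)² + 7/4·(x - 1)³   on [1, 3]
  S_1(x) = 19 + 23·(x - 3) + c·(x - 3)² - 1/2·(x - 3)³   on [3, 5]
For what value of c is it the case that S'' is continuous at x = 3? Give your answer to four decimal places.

S_0''(x) = 0 + 21/2·(x - 1), so S_0''(3) = 21. On the right, S_1''(3) = 2c, so c = 21/2.

10.5000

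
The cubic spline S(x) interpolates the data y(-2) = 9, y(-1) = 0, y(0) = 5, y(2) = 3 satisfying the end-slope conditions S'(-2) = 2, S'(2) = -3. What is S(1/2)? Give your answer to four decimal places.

Write M_i for S''(x_i). With h_i = 1, 1, 2 and divided differences Δ_i = -9, 5, -1, the continuity of S' gives the tridiagonal system
  1·M_0 + 4·M_1 + 1·M_2 = 6(Δ_1 - Δ_0) = 84
  1·M_1 + 6·M_2 + 2·M_3 = 6(Δ_2 - Δ_1) = -36
Clamped end conditions give two more equations: 2h_0·M_0 + h_0·M_1 = 6(Δ_0 - S'(-2)) = -66 and h_2·M_2 + 2h_2·M_3 = 6(S'(2) - Δ_2) = -12.
Solving: M_0 = -568/11, M_1 = 410/11, M_2 = -148/11, M_3 = 41/11.
On [0, 2], S(x) = 5 + 74/11·x - 74/11·x² + 63/44·x³.
With x = 1/2: S(1/2) = 2415/352.

6.8608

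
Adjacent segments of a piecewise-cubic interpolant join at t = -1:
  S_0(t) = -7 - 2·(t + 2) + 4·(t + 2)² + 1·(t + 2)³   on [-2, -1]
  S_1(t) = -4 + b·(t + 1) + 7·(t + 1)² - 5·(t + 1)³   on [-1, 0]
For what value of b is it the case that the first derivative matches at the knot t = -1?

9

S_0'(t) = -2 + 8·(t + 2) + 3·(t + 2)², so S_0'(-1) = 9. On the right, S_1'(-1) = b, so b = 9.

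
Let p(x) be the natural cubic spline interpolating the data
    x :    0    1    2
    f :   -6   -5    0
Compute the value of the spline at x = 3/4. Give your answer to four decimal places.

-5.5781

Write m_i for p''(x_i). With h_i = 1, 1 and divided differences Δ_i = 1, 5, the continuity of p' gives the tridiagonal system
  1·m_0 + 4·m_1 + 1·m_2 = 6(Δ_1 - Δ_0) = 24
Natural end conditions: m_0 = m_2 = 0.
Forward elimination and back-substitution give m_0 = 0, m_1 = 6, m_2 = 0.
On [0, 1], p(x) = -6 + 0·x + 0·x² + 1·x³.
With x = 3/4: p(3/4) = -357/64.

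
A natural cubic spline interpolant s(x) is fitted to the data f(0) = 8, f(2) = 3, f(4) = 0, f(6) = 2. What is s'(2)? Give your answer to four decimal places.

Write M_i for s''(x_i). With h_i = 2, 2, 2 and divided differences Δ_i = -5/2, -3/2, 1, the continuity of s' gives the tridiagonal system
  2·M_0 + 8·M_1 + 2·M_2 = 6(Δ_1 - Δ_0) = 6
  2·M_1 + 8·M_2 + 2·M_3 = 6(Δ_2 - Δ_1) = 15
Natural end conditions: M_0 = M_3 = 0.
Hence M_0 = 0, M_1 = 3/10, M_2 = 9/5, M_3 = 0.
On [2, 4], s'(x) = b_1 + 2c_1·(x - 2) + 3d_1·(x - 2)² with b_1 = Δ_1 - h_1(2M_1 + M_2)/6 = -23/10, c_1 = M_1/2 = 3/20, d_1 = (M_2 - M_1)/(6h_1) = 1/8. So s'(2) = -23/10.

-2.3000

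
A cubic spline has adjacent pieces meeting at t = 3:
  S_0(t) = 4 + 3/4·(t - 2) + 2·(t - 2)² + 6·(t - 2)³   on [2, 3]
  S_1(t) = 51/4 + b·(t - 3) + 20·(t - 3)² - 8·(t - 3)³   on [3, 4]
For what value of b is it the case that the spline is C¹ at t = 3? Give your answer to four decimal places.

S_0'(t) = 3/4 + 4·(t - 2) + 18·(t - 2)², so S_0'(3) = 91/4. On the right, S_1'(3) = b, so b = 91/4.

22.7500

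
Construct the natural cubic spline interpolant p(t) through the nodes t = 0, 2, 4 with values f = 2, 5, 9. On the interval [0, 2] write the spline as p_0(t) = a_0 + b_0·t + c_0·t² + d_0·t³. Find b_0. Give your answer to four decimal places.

1.3750

Put σ_i = p'' at the i-th knot. Here h = (2, 2) and Δ = (3/2, 2), so the interior equations h_(i-1)·σ_(i-1) + 2(h_(i-1)+h_i)·σ_i + h_i·σ_(i+1) = 6(Δ_i − Δ_(i-1)) read
  2·σ_0 + 8·σ_1 + 2·σ_2 = 6(Δ_1 - Δ_0) = 3
Natural end conditions: σ_0 = σ_2 = 0.
Forward elimination and back-substitution give σ_0 = 0, σ_1 = 3/8, σ_2 = 0.
On [0, 2], with p_0(t) = a_0 + b_0·t + c_0·t² + d_0·t³: c_0 = σ_0/2 = 0, d_0 = (σ_1 - σ_0)/(6h_0) = 1/32, b_0 = Δ_0 - h_0(2σ_0 + σ_1)/6 = 11/8.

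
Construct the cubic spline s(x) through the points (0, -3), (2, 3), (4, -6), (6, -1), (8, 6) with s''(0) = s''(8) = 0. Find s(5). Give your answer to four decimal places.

Put M_i = s'' at the i-th knot. Here h = (2, 2, 2, 2) and Δ = (3, -9/2, 5/2, 7/2), so the interior equations h_(i-1)·M_(i-1) + 2(h_(i-1)+h_i)·M_i + h_i·M_(i+1) = 6(Δ_i − Δ_(i-1)) read
  2·M_0 + 8·M_1 + 2·M_2 = 6(Δ_1 - Δ_0) = -45
  2·M_1 + 8·M_2 + 2·M_3 = 6(Δ_2 - Δ_1) = 42
  2·M_2 + 8·M_3 + 2·M_4 = 6(Δ_3 - Δ_2) = 6
Natural end conditions: M_0 = M_4 = 0.
Hence M_0 = 0, M_1 = -837/112, M_2 = 207/28, M_3 = -123/112, M_4 = 0.
On [4, 6], s(x) = -6 - 33/16·(x - 4) + 207/56·(x - 4)² - 317/448·(x - 4)³.
With (x - 4) = 1: s(5) = -2273/448.

-5.0737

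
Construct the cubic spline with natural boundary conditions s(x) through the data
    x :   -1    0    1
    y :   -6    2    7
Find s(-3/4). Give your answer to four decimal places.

-3.8242

With M_i denoting the second derivative at x_i, h_i = 1, 1, and Δ_i = (y_(i+1) − y_i)/h_i = 8, 5:
  1·M_0 + 4·M_1 + 1·M_2 = 6(Δ_1 - Δ_0) = -18
Natural end conditions: M_0 = M_2 = 0.
Solving: M_0 = 0, M_1 = -9/2, M_2 = 0.
On [-1, 0], s(x) = -6 + 35/4·(x + 1) + 0·(x + 1)² - 3/4·(x + 1)³.
With (x + 1) = 1/4: s(-3/4) = -979/256.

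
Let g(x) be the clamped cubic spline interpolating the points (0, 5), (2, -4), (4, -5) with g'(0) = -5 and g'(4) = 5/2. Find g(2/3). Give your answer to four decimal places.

With σ_i denoting the second derivative at x_i, h_i = 2, 2, and Δ_i = (y_(i+1) − y_i)/h_i = -9/2, -1/2:
  2·σ_0 + 8·σ_1 + 2·σ_2 = 6(Δ_1 - Δ_0) = 24
Clamped end conditions give two more equations: 2h_0·σ_0 + h_0·σ_1 = 6(Δ_0 - g'(0)) = 3 and h_1·σ_1 + 2h_1·σ_2 = 6(g'(4) - Δ_1) = 18.
Solving the tridiagonal system: σ_0 = -3/8, σ_1 = 9/4, σ_2 = 27/8.
On [0, 2], g(x) = 5 - 5·x - 3/16·x² + 7/32·x³.
With x = 2/3: g(2/3) = 89/54.

1.6481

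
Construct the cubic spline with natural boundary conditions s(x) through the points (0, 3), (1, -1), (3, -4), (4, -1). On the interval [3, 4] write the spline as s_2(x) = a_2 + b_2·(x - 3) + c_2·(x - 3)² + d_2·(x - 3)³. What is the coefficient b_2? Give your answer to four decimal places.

Put M_i = s'' at the i-th knot. Here h = (1, 2, 1) and Δ = (-4, -3/2, 3), so the interior equations h_(i-1)·M_(i-1) + 2(h_(i-1)+h_i)·M_i + h_i·M_(i+1) = 6(Δ_i − Δ_(i-1)) read
  1·M_0 + 6·M_1 + 2·M_2 = 6(Δ_1 - Δ_0) = 15
  2·M_1 + 6·M_2 + 1·M_3 = 6(Δ_2 - Δ_1) = 27
Natural end conditions: M_0 = M_3 = 0.
Solving: M_0 = 0, M_1 = 9/8, M_2 = 33/8, M_3 = 0.
On [3, 4], with s_2(x) = a_2 + b_2·(x - 3) + c_2·(x - 3)² + d_2·(x - 3)³: c_2 = M_2/2 = 33/16, d_2 = (M_3 - M_2)/(6h_2) = -11/16, b_2 = Δ_2 - h_2(2M_2 + M_3)/6 = 13/8.

1.6250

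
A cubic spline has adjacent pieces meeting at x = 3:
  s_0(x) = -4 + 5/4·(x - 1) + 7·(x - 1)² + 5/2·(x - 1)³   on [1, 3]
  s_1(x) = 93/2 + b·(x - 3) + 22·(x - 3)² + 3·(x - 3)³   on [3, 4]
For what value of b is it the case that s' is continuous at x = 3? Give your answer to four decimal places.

s_0'(x) = 5/4 + 14·(x - 1) + 15/2·(x - 1)², so s_0'(3) = 237/4. On the right, s_1'(3) = b, so b = 237/4.

59.2500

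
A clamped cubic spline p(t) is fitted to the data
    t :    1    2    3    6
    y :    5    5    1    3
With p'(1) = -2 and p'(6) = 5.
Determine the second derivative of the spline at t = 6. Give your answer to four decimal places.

2.4368

With M_i denoting the second derivative at x_i, h_i = 1, 1, 3, and Δ_i = (y_(i+1) − y_i)/h_i = 0, -4, 2/3:
  1·M_0 + 4·M_1 + 1·M_2 = 6(Δ_1 - Δ_0) = -24
  1·M_1 + 8·M_2 + 3·M_3 = 6(Δ_2 - Δ_1) = 28
Clamped end conditions give two more equations: 2h_0·M_0 + h_0·M_1 = 6(Δ_0 - p'(1)) = 12 and h_2·M_2 + 2h_2·M_3 = 6(p'(6) - Δ_2) = 26.
Forward elimination and back-substitution give M_0 = 314/29, M_1 = -280/29, M_2 = 110/29, M_3 = 212/87.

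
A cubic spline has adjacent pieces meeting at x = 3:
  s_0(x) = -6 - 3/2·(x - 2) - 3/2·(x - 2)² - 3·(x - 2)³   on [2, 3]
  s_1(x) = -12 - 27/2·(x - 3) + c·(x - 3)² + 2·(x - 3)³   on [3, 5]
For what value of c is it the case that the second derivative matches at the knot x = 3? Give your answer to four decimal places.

-10.5000

s_0''(x) = -3 - 18·(x - 2), so s_0''(3) = -21. On the right, s_1''(3) = 2c, so c = -21/2.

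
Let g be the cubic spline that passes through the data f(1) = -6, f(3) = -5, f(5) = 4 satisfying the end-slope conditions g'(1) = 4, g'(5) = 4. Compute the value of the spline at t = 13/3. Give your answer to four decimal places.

With M_i denoting the second derivative at x_i, h_i = 2, 2, and Δ_i = (y_(i+1) − y_i)/h_i = 1/2, 9/2:
  2·M_0 + 8·M_1 + 2·M_2 = 6(Δ_1 - Δ_0) = 24
Clamped end conditions give two more equations: 2h_0·M_0 + h_0·M_1 = 6(Δ_0 - g'(1)) = -21 and h_1·M_1 + 2h_1·M_2 = 6(g'(5) - Δ_1) = -3.
Hence M_0 = -33/4, M_1 = 6, M_2 = -15/4.
On [3, 5], g(t) = -5 + 7/4·(t - 3) + 3·(t - 3)² - 13/16·(t - 3)³.
With (t - 3) = 4/3: g(13/3) = 20/27.

0.7407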